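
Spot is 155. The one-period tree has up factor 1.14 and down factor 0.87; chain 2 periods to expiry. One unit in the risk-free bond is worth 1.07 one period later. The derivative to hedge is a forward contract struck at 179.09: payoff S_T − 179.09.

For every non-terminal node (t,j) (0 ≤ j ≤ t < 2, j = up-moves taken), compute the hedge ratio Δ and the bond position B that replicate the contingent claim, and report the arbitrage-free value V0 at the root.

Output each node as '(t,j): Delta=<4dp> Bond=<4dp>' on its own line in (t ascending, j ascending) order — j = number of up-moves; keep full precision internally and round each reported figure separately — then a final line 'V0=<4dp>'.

Risk-neutral probability p* = (R−d)/(u−d) = (1.07−0.87)/(1.14−0.87) = 0.7407.
Terminal values V(2,·): V(2,0)=-61.7705, V(2,1)=-25.3610, V(2,2)=22.3480
  t=1,j=0: stock 134.8500 → up 153.7290 (V=-25.3610), down 117.3195 (V=-61.7705). Price -32.5238; hedge Δ=1.0000, bond B=-167.3738.
  t=1,j=1: stock 176.7000 → up 201.4380 (V=22.3480), down 153.7290 (V=-25.3610). Price 9.3262; hedge Δ=1.0000, bond B=-167.3738.
  t=0,j=0: stock 155.0000 → up 176.7000 (V=9.3262), down 134.8500 (V=-32.5238). Price -1.4241; hedge Δ=1.0000, bond B=-156.4241.
Check: Δ(0,0)·S0 + B(0,0) = -1.4241 = V0.

(0,0): Delta=1.0000 Bond=-156.4241
(1,0): Delta=1.0000 Bond=-167.3738
(1,1): Delta=1.0000 Bond=-167.3738
V0=-1.4241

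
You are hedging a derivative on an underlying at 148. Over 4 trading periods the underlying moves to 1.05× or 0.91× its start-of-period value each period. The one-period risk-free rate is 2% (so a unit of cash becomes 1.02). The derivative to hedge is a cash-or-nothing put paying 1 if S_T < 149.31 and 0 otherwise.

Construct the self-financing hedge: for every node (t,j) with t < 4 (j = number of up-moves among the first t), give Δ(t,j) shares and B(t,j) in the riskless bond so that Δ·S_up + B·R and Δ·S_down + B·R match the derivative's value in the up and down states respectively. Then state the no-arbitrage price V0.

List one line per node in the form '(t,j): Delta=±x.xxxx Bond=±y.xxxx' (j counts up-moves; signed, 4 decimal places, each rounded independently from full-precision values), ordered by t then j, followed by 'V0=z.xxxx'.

(0,0): Delta=-0.0180 Bond=2.8589
(1,0): Delta=-0.0315 Bond=4.7236
(1,1): Delta=-0.0149 Bond=2.4231
(2,0): Delta=0.0000 Bond=0.9612
(2,1): Delta=-0.0389 Bond=5.8700
(2,2): Delta=-0.0092 Bond=1.5447
(3,0): Delta=0.0000 Bond=0.9804
(3,1): Delta=0.0000 Bond=0.9804
(3,2): Delta=-0.0481 Bond=7.3529
(3,3): Delta=0.0000 Bond=0.0000
V0=0.1877

Since d<R<u, set p* = (R−d)/(u−d) = 0.7857; price each node as the discounted p*-expectation of its children.
Payoff layer (t=4): V(4,0)=1.0000, V(4,1)=1.0000, V(4,2)=1.0000, V(4,3)=0.0000, V(4,4)=0.0000
(3,0): S=111.5285. Δ = (V_up−V_dn)/(S_up−S_dn) = (1.0000−1.0000)/(117.1049−101.4909) = 0.0000. V = [p*·1.0000 + (1−p*)·1.0000]/1.02 = 0.9804. B = V − Δ·S = 0.9804.
(3,1): S=128.6867. Δ = (V_up−V_dn)/(S_up−S_dn) = (1.0000−1.0000)/(135.1211−117.1049) = 0.0000. V = [p*·1.0000 + (1−p*)·1.0000]/1.02 = 0.9804. B = V − Δ·S = 0.9804.
(3,2): S=148.4847. Δ = (V_up−V_dn)/(S_up−S_dn) = (0.0000−1.0000)/(155.9089−135.1211) = -0.0481. V = [p*·0.0000 + (1−p*)·1.0000]/1.02 = 0.2101. B = V − Δ·S = 7.3529.
(3,3): S=171.3285. Δ = (V_up−V_dn)/(S_up−S_dn) = (0.0000−0.0000)/(179.8949−155.9089) = 0.0000. V = [p*·0.0000 + (1−p*)·0.0000]/1.02 = 0.0000. B = V − Δ·S = 0.0000.
(2,0): S=122.5588. Δ = (V_up−V_dn)/(S_up−S_dn) = (0.9804−0.9804)/(128.6867−111.5285) = 0.0000. V = [p*·0.9804 + (1−p*)·0.9804]/1.02 = 0.9612. B = V − Δ·S = 0.9612.
(2,1): S=141.4140. Δ = (V_up−V_dn)/(S_up−S_dn) = (0.2101−0.9804)/(148.4847−128.6867) = -0.0389. V = [p*·0.2101 + (1−p*)·0.9804]/1.02 = 0.3678. B = V − Δ·S = 5.8700.
(2,2): S=163.1700. Δ = (V_up−V_dn)/(S_up−S_dn) = (0.0000−0.2101)/(171.3285−148.4847) = -0.0092. V = [p*·0.0000 + (1−p*)·0.2101]/1.02 = 0.0441. B = V − Δ·S = 1.5447.
(1,0): S=134.6800. Δ = (V_up−V_dn)/(S_up−S_dn) = (0.3678−0.9612)/(141.4140−122.5588) = -0.0315. V = [p*·0.3678 + (1−p*)·0.9612]/1.02 = 0.4852. B = V − Δ·S = 4.7236.
(1,1): S=155.4000. Δ = (V_up−V_dn)/(S_up−S_dn) = (0.0441−0.3678)/(163.1700−141.4140) = -0.0149. V = [p*·0.0441 + (1−p*)·0.3678]/1.02 = 0.1113. B = V − Δ·S = 2.4231.
(0,0): S=148.0000. Δ = (V_up−V_dn)/(S_up−S_dn) = (0.1113−0.4852)/(155.4000−134.6800) = -0.0180. V = [p*·0.1113 + (1−p*)·0.4852]/1.02 = 0.1877. B = V − Δ·S = 2.8589.
Each (Δ,B) replicates both successor values, so the strategy is self-financing and V0 is arbitrage-free.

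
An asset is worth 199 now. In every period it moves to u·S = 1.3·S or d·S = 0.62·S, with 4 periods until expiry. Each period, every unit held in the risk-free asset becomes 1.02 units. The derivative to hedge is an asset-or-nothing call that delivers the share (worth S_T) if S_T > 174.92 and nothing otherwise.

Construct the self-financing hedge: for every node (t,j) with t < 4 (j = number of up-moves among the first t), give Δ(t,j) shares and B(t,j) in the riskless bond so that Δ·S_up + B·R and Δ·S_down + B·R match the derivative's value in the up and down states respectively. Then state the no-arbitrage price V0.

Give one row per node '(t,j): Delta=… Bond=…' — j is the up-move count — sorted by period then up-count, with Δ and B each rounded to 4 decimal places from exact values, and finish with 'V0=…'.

Under the risk-neutral measure, an up-move has probability p* = (R−d)/(u−d) = 0.5882 and values discount at R = 1.02.
At expiry t=4: V(4,0)=0.0000, V(4,1)=0.0000, V(4,2)=0.0000, V(4,3)=271.0659, V(4,4)=568.3639
Node (3,0) S=47.4273: V=(p*·0.0000+(1−p*)·0.0000)/1.02=0.0000; Δ=(0.0000−0.0000)/(61.6555−29.4049)=0.0000; B=V−Δ·S=0.0000
Node (3,1) S=99.4443: V=(p*·0.0000+(1−p*)·0.0000)/1.02=0.0000; Δ=(0.0000−0.0000)/(129.2776−61.6555)=0.0000; B=V−Δ·S=0.0000
Node (3,2) S=208.5122: V=(p*·271.0659+(1−p*)·0.0000)/1.02=156.3240; Δ=(271.0659−0.0000)/(271.0659−129.2776)=1.9118; B=V−Δ·S=-242.3022
Node (3,3) S=437.2030: V=(p*·568.3639+(1−p*)·271.0659)/1.02=437.2030; Δ=(568.3639−271.0659)/(568.3639−271.0659)=1.0000; B=V−Δ·S=0.0000
Node (2,0) S=76.4956: V=(p*·0.0000+(1−p*)·0.0000)/1.02=0.0000; Δ=(0.0000−0.0000)/(99.4443−47.4273)=0.0000; B=V−Δ·S=0.0000
Node (2,1) S=160.3940: V=(p*·156.3240+(1−p*)·0.0000)/1.02=90.1523; Δ=(156.3240−0.0000)/(208.5122−99.4443)=1.4333; B=V−Δ·S=-139.7360
Node (2,2) S=336.3100: V=(p*·437.2030+(1−p*)·156.3240)/1.02=315.2421; Δ=(437.2030−156.3240)/(437.2030−208.5122)=1.2282; B=V−Δ·S=-97.8152
Node (1,0) S=123.3800: V=(p*·90.1523+(1−p*)·0.0000)/1.02=51.9909; Δ=(90.1523−0.0000)/(160.3940−76.4956)=1.0745; B=V−Δ·S=-80.5859
Node (1,1) S=258.7000: V=(p*·315.2421+(1−p*)·90.1523)/1.02=218.1942; Δ=(315.2421−90.1523)/(336.3100−160.3940)=1.2795; B=V−Δ·S=-112.8203
Node (0,0) S=199.0000: V=(p*·218.1942+(1−p*)·51.9909)/1.02=146.8211; Δ=(218.1942−51.9909)/(258.7000−123.3800)=1.2282; B=V−Δ·S=-97.5954
The time-0 hedge costs 146.8211, which is the no-arbitrage price.

(0,0): Delta=1.2282 Bond=-97.5954
(1,0): Delta=1.0745 Bond=-80.5859
(1,1): Delta=1.2795 Bond=-112.8203
(2,0): Delta=0.0000 Bond=0.0000
(2,1): Delta=1.4333 Bond=-139.7360
(2,2): Delta=1.2282 Bond=-97.8152
(3,0): Delta=0.0000 Bond=0.0000
(3,1): Delta=0.0000 Bond=0.0000
(3,2): Delta=1.9118 Bond=-242.3022
(3,3): Delta=1.0000 Bond=0.0000
V0=146.8211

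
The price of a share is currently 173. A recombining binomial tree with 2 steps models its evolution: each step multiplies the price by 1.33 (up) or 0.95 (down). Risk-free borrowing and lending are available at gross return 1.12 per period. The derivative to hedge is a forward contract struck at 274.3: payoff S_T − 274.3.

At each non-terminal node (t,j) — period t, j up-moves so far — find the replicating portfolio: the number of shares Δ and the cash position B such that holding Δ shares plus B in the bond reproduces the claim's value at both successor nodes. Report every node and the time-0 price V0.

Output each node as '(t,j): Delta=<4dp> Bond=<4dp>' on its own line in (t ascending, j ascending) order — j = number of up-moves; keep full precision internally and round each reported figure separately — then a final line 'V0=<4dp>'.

(0,0): Delta=1.0000 Bond=-218.6703
(1,0): Delta=1.0000 Bond=-244.9107
(1,1): Delta=1.0000 Bond=-244.9107
V0=-45.6703

No-arbitrage ⇒ martingale measure with p* = (R−d)/(u−d) = 0.4474.
At expiry t=2: V(2,0)=-118.1675, V(2,1)=-55.7145, V(2,2)=31.7197
  t=1,j=0: stock 164.3500 → up 218.5855 (V=-55.7145), down 156.1325 (V=-118.1675). Price -80.5607; hedge Δ=1.0000, bond B=-244.9107.
  t=1,j=1: stock 230.0900 → up 306.0197 (V=31.7197), down 218.5855 (V=-55.7145). Price -14.8207; hedge Δ=1.0000, bond B=-244.9107.
  t=0,j=0: stock 173.0000 → up 230.0900 (V=-14.8207), down 164.3500 (V=-80.5607). Price -45.6703; hedge Δ=1.0000, bond B=-218.6703.
Root portfolio cost Δ·173+B reproduces V0=-45.6703.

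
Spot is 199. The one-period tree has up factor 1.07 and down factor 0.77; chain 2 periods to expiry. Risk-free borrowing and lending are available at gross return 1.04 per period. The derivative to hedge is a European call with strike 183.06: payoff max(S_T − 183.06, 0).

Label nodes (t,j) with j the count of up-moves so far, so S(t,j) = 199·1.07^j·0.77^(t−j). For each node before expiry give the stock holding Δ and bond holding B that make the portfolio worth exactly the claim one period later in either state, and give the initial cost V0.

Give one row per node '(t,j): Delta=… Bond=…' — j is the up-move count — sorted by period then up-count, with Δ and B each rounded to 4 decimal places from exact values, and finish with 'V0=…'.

(0,0): Delta=0.6490 Bond=-95.6273
(1,0): Delta=0.0000 Bond=0.0000
(1,1): Delta=0.7009 Bond=-110.5027
V0=33.5316

Since d<R<u, set p* = (R−d)/(u−d) = 0.9000; price each node as the discounted p*-expectation of its children.
Terminal values V(2,·): V(2,0)=0.0000, V(2,1)=0.0000, V(2,2)=44.7751
  t=1,j=0: stock 153.2300 → up 163.9561 (V=0.0000), down 117.9871 (V=0.0000). Price 0.0000; hedge Δ=0.0000, bond B=0.0000.
  t=1,j=1: stock 212.9300 → up 227.8351 (V=44.7751), down 163.9561 (V=0.0000). Price 38.7477; hedge Δ=0.7009, bond B=-110.5027.
  t=0,j=0: stock 199.0000 → up 212.9300 (V=38.7477), down 153.2300 (V=0.0000). Price 33.5316; hedge Δ=0.6490, bond B=-95.6273.
The time-0 hedge costs 33.5316, which is the no-arbitrage price.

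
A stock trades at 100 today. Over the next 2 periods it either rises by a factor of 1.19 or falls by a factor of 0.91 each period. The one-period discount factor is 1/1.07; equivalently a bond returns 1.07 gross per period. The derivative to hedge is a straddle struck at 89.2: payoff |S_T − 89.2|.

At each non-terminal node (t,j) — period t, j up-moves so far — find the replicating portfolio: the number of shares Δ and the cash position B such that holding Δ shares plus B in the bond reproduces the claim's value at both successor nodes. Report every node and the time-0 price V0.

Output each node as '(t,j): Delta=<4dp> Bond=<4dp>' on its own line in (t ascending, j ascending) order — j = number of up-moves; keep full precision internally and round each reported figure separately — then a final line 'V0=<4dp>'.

(0,0): Delta=0.8172 Bond=-57.5790
(1,0): Delta=0.4984 Bond=-32.6028
(1,1): Delta=1.0000 Bond=-83.3645
V0=24.1395

The replicating-portfolio and risk-neutral prices coincide; use p* = (1.07−0.91)/(1.19−0.91) = 0.5714 for the latter.
Terminal values V(2,·): V(2,0)=6.3900, V(2,1)=19.0900, V(2,2)=52.4100
Node (1,0) S=91.0000: V=(p*·19.0900+(1−p*)·6.3900)/1.07=12.7543; Δ=(19.0900−6.3900)/(108.2900−82.8100)=0.4984; B=V−Δ·S=-32.6028
Node (1,1) S=119.0000: V=(p*·52.4100+(1−p*)·19.0900)/1.07=35.6355; Δ=(52.4100−19.0900)/(141.6100−108.2900)=1.0000; B=V−Δ·S=-83.3645
Node (0,0) S=100.0000: V=(p*·35.6355+(1−p*)·12.7543)/1.07=24.1395; Δ=(35.6355−12.7543)/(119.0000−91.0000)=0.8172; B=V−Δ·S=-57.5790
Root portfolio cost Δ·100+B reproduces V0=24.1395.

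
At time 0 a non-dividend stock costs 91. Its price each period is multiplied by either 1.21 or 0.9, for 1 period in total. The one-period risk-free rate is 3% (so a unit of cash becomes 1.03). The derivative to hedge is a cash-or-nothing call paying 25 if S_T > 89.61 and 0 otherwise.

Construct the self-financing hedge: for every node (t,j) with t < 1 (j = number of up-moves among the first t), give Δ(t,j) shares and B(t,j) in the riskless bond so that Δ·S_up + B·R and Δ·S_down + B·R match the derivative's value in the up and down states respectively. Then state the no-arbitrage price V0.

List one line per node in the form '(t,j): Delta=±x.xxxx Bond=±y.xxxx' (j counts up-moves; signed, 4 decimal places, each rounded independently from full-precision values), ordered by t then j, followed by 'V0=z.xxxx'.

No-arbitrage ⇒ martingale measure with p* = (R−d)/(u−d) = 0.4194.
Payoff layer (t=1): V(1,0)=0.0000, V(1,1)=25.0000
  t=0,j=0: stock 91.0000 → up 110.1100 (V=25.0000), down 81.9000 (V=0.0000). Price 10.1785; hedge Δ=0.8862, bond B=-70.4666.
Root portfolio cost Δ·91+B reproduces V0=10.1785.

(0,0): Delta=0.8862 Bond=-70.4666
V0=10.1785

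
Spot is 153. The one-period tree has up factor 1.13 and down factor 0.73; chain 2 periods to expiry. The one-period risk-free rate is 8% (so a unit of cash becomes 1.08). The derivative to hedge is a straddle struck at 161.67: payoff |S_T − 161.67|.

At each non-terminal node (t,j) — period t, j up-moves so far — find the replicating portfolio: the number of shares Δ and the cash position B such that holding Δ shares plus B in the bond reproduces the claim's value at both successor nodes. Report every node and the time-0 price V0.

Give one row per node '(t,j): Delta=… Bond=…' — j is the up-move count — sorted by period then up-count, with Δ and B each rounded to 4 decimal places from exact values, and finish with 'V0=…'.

Since d<R<u, set p* = (R−d)/(u−d) = 0.8750; price each node as the discounted p*-expectation of its children.
Payoff layer (t=2): V(2,0)=80.1363, V(2,1)=35.4603, V(2,2)=33.6957
  t=1,j=0: stock 111.6900 → up 126.2097 (V=35.4603), down 81.5337 (V=80.1363). Price 38.0044; hedge Δ=-1.0000, bond B=149.6944.
  t=1,j=1: stock 172.8900 → up 195.3657 (V=33.6957), down 126.2097 (V=35.4603). Price 31.4040; hedge Δ=-0.0255, bond B=35.8155.
  t=0,j=0: stock 153.0000 → up 172.8900 (V=31.4040), down 111.6900 (V=38.0044). Price 29.8417; hedge Δ=-0.1079, bond B=46.3429.
The time-0 hedge costs 29.8417, which is the no-arbitrage price.

(0,0): Delta=-0.1079 Bond=46.3429
(1,0): Delta=-1.0000 Bond=149.6944
(1,1): Delta=-0.0255 Bond=35.8155
V0=29.8417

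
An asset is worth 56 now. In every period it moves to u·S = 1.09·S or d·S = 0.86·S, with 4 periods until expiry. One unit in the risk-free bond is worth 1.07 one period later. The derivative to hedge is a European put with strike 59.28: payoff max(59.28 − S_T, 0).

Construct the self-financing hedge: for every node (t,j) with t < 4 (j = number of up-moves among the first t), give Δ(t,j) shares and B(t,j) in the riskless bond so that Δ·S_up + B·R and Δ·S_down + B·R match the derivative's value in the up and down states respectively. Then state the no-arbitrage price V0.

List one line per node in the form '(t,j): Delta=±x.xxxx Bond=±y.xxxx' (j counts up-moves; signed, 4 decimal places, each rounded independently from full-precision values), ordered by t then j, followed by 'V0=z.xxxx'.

(0,0): Delta=-0.1528 Bond=8.8855
(1,0): Delta=-0.7970 Bond=40.5312
(1,1): Delta=-0.1044 Bond=6.5528
(2,0): Delta=-1.0000 Bond=51.7774
(2,1): Delta=-0.7817 Bond=42.5675
(2,2): Delta=-0.0535 Bond=3.6253
(3,0): Delta=-1.0000 Bond=55.4019
(3,1): Delta=-1.0000 Bond=55.4019
(3,2): Delta=-0.7653 Bond=44.6087
(3,3): Delta=0.0000 Bond=0.0000
V0=0.3293

Risk-neutral probability p* = (R−d)/(u−d) = (1.07−0.86)/(1.09−0.86) = 0.9130.
Terminal payoffs: V(4,0)=28.6475, V(4,1)=20.4551, V(4,2)=10.0717, V(4,3)=0.0000, V(4,4)=0.0000
  t=3,j=0: stock 35.6191 → up 38.8249 (V=20.4551), down 30.6325 (V=28.6475). Price 19.7827; hedge Δ=-1.0000, bond B=55.4019.
  t=3,j=1: stock 45.1452 → up 49.2083 (V=10.0717), down 38.8249 (V=20.4551). Price 10.2567; hedge Δ=-1.0000, bond B=55.4019.
  t=3,j=2: stock 57.2189 → up 62.3686 (V=0.0000), down 49.2083 (V=10.0717). Price 0.8185; hedge Δ=-0.7653, bond B=44.6087.
  t=3,j=3: stock 72.5216 → up 79.0486 (V=0.0000), down 62.3686 (V=0.0000). Price 0.0000; hedge Δ=0.0000, bond B=0.0000.
  t=2,j=0: stock 41.4176 → up 45.1452 (V=10.2567), down 35.6191 (V=19.7827). Price 10.3598; hedge Δ=-1.0000, bond B=51.7774.
  t=2,j=1: stock 52.4944 → up 57.2189 (V=0.8185), down 45.1452 (V=10.2567). Price 1.5320; hedge Δ=-0.7817, bond B=42.5675.
  t=2,j=2: stock 66.5336 → up 72.5216 (V=0.0000), down 57.2189 (V=0.8185). Price 0.0665; hedge Δ=-0.0535, bond B=3.6253.
  t=1,j=0: stock 48.1600 → up 52.4944 (V=1.5320), down 41.4176 (V=10.3598). Price 2.1492; hedge Δ=-0.7970, bond B=40.5312.
  t=1,j=1: stock 61.0400 → up 66.5336 (V=0.0665), down 52.4944 (V=1.5320). Price 0.1813; hedge Δ=-0.1044, bond B=6.5528.
  t=0,j=0: stock 56.0000 → up 61.0400 (V=0.1813), down 48.1600 (V=2.1492). Price 0.3293; hedge Δ=-0.1528, bond B=8.8855.
The time-0 hedge costs 0.3293, which is the no-arbitrage price.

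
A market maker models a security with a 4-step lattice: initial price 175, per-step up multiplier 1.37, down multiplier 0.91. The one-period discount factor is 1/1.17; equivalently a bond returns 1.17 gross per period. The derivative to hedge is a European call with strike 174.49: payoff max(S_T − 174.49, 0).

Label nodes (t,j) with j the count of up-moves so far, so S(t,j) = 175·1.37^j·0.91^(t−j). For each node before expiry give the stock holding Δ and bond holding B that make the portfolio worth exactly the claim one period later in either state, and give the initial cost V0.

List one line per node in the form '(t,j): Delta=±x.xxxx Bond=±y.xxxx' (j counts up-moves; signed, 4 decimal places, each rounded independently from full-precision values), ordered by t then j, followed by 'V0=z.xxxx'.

(0,0): Delta=0.9653 Bond=-85.9995
(1,0): Delta=0.8973 Bond=-89.7943
(1,1): Delta=1.0000 Bond=-108.9464
(2,0): Delta=0.6963 Bond=-75.9289
(2,1): Delta=1.0000 Bond=-127.4673
(2,2): Delta=1.0000 Bond=-127.4673
(3,0): Delta=0.1019 Bond=-10.4470
(3,1): Delta=1.0000 Bond=-149.1368
(3,2): Delta=1.0000 Bond=-149.1368
(3,3): Delta=1.0000 Bond=-149.1368
V0=82.9224

Risk-neutral probability p* = (R−d)/(u−d) = (1.17−0.91)/(1.37−0.91) = 0.5652.
Terminal values V(4,·): V(4,0)=0.0000, V(4,1)=6.1786, V(4,2)=97.5057, V(4,3)=234.9980, V(4,4)=441.9919
Node (3,0) S=131.8749: V=(p*·6.1786+(1−p*)·0.0000)/1.17=2.9849; Δ=(6.1786−0.0000)/(180.6686−120.0062)=0.1019; B=V−Δ·S=-10.4470
Node (3,1) S=198.5370: V=(p*·97.5057+(1−p*)·6.1786)/1.17=49.4002; Δ=(97.5057−6.1786)/(271.9957−180.6686)=1.0000; B=V−Δ·S=-149.1368
Node (3,2) S=298.8963: V=(p*·234.9980+(1−p*)·97.5057)/1.17=149.7596; Δ=(234.9980−97.5057)/(409.4880−271.9957)=1.0000; B=V−Δ·S=-149.1368
Node (3,3) S=449.9868: V=(p*·441.9919+(1−p*)·234.9980)/1.17=300.8500; Δ=(441.9919−234.9980)/(616.4819−409.4880)=1.0000; B=V−Δ·S=-149.1368
Node (2,0) S=144.9175: V=(p*·49.4002+(1−p*)·2.9849)/1.17=24.9740; Δ=(49.4002−2.9849)/(198.5370−131.8749)=0.6963; B=V−Δ·S=-75.9289
Node (2,1) S=218.1725: V=(p*·149.7596+(1−p*)·49.4002)/1.17=90.7052; Δ=(149.7596−49.4002)/(298.8963−198.5370)=1.0000; B=V−Δ·S=-127.4673
Node (2,2) S=328.4575: V=(p*·300.8500+(1−p*)·149.7596)/1.17=200.9902; Δ=(300.8500−149.7596)/(449.9868−298.8963)=1.0000; B=V−Δ·S=-127.4673
Node (1,0) S=159.2500: V=(p*·90.7052+(1−p*)·24.9740)/1.17=53.0995; Δ=(90.7052−24.9740)/(218.1725−144.9175)=0.8973; B=V−Δ·S=-89.7943
Node (1,1) S=239.7500: V=(p*·200.9902+(1−p*)·90.7052)/1.17=130.8036; Δ=(200.9902−90.7052)/(328.4575−218.1725)=1.0000; B=V−Δ·S=-108.9464
Node (0,0) S=175.0000: V=(p*·130.8036+(1−p*)·53.0995)/1.17=82.9224; Δ=(130.8036−53.0995)/(239.7500−159.2500)=0.9653; B=V−Δ·S=-85.9995
Each (Δ,B) replicates both successor values, so the strategy is self-financing and V0 is arbitrage-free.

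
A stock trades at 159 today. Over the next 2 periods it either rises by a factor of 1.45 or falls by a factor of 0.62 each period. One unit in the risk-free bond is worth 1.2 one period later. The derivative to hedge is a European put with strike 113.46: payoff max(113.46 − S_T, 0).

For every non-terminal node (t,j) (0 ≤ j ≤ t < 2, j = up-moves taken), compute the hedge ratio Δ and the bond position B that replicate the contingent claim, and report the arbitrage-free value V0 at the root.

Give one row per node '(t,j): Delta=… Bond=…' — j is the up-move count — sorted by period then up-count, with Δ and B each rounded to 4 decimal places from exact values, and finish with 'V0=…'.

(0,0): Delta=-0.0996 Bond=19.1261
(1,0): Delta=-0.6397 Bond=76.1984
(1,1): Delta=0.0000 Bond=0.0000
V0=3.2976

No-arbitrage ⇒ martingale measure with p* = (R−d)/(u−d) = 0.6988.
Payoff layer (t=2): V(2,0)=52.3404, V(2,1)=0.0000, V(2,2)=0.0000
  t=1,j=0: stock 98.5800 → up 142.9410 (V=0.0000), down 61.1196 (V=52.3404). Price 13.1377; hedge Δ=-0.6397, bond B=76.1984.
  t=1,j=1: stock 230.5500 → up 334.2975 (V=0.0000), down 142.9410 (V=0.0000). Price 0.0000; hedge Δ=0.0000, bond B=0.0000.
  t=0,j=0: stock 159.0000 → up 230.5500 (V=0.0000), down 98.5800 (V=13.1377). Price 3.2976; hedge Δ=-0.0996, bond B=19.1261.
Each (Δ,B) replicates both successor values, so the strategy is self-financing and V0 is arbitrage-free.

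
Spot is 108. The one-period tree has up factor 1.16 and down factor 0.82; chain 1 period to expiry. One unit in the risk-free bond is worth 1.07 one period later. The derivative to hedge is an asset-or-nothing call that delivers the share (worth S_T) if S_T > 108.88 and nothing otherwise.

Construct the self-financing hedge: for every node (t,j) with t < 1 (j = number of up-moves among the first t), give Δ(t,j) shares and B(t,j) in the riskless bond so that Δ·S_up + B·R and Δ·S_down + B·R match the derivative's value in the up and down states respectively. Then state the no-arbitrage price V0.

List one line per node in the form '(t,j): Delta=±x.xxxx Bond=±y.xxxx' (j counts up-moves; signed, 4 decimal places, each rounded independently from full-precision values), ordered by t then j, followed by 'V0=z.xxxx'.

(0,0): Delta=3.4118 Bond=-282.3793
V0=86.0913

The replicating-portfolio and risk-neutral prices coincide; use p* = (1.07−0.82)/(1.16−0.82) = 0.7353 for the latter.
At expiry t=1: V(1,0)=0.0000, V(1,1)=125.2800
  t=0,j=0: stock 108.0000 → up 125.2800 (V=125.2800), down 88.5600 (V=0.0000). Price 86.0913; hedge Δ=3.4118, bond B=-282.3793.
Check: Δ(0,0)·S0 + B(0,0) = 86.0913 = V0.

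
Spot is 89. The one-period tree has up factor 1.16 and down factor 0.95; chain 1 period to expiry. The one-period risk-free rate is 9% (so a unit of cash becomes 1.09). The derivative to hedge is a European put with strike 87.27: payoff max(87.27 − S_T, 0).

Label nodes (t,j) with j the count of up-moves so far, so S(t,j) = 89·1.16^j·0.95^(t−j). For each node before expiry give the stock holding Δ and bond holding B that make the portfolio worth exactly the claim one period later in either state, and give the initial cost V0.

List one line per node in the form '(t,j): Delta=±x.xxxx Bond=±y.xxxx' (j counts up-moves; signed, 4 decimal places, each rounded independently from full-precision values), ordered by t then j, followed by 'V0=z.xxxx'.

Since d<R<u, set p* = (R−d)/(u−d) = 0.6667; price each node as the discounted p*-expectation of its children.
Terminal values V(1,·): V(1,0)=2.7200, V(1,1)=0.0000
(0,0): S=89.0000. Δ = (V_up−V_dn)/(S_up−S_dn) = (0.0000−2.7200)/(103.2400−84.5500) = -0.1455. V = [p*·0.0000 + (1−p*)·2.7200]/1.09 = 0.8318. B = V − Δ·S = 13.7842.
The time-0 hedge costs 0.8318, which is the no-arbitrage price.

(0,0): Delta=-0.1455 Bond=13.7842
V0=0.8318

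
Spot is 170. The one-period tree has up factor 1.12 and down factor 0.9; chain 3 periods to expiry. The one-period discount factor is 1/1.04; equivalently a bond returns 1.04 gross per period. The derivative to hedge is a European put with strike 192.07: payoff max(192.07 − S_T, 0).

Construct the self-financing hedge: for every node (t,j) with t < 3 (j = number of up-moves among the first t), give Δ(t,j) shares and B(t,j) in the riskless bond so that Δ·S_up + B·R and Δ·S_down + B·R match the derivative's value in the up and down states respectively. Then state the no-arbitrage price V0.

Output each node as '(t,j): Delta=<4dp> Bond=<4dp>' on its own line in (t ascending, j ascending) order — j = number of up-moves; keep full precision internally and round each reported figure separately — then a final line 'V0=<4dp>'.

(0,0): Delta=-0.5318 Bond=101.8721
(1,0): Delta=-1.0000 Bond=177.5795
(1,1): Delta=-0.3168 Bond=65.0141
(2,0): Delta=-1.0000 Bond=184.6827
(2,1): Delta=-1.0000 Bond=184.6827
(2,2): Delta=-0.0031 Bond=0.7186
V0=11.4638

Since d<R<u, set p* = (R−d)/(u−d) = 0.6364; price each node as the discounted p*-expectation of its children.
At expiry t=3: V(3,0)=68.1400, V(3,1)=37.8460, V(3,2)=0.1468, V(3,3)=0.0000
(2,0): S=137.7000. Δ = (V_up−V_dn)/(S_up−S_dn) = (37.8460−68.1400)/(154.2240−123.9300) = -1.0000. V = [p*·37.8460 + (1−p*)·68.1400]/1.04 = 46.9827. B = V − Δ·S = 184.6827.
(2,1): S=171.3600. Δ = (V_up−V_dn)/(S_up−S_dn) = (0.1468−37.8460)/(191.9232−154.2240) = -1.0000. V = [p*·0.1468 + (1−p*)·37.8460]/1.04 = 13.3227. B = V − Δ·S = 184.6827.
(2,2): S=213.2480. Δ = (V_up−V_dn)/(S_up−S_dn) = (0.0000−0.1468)/(238.8378−191.9232) = -0.0031. V = [p*·0.0000 + (1−p*)·0.1468]/1.04 = 0.0513. B = V − Δ·S = 0.7186.
(1,0): S=153.0000. Δ = (V_up−V_dn)/(S_up−S_dn) = (13.3227−46.9827)/(171.3600−137.7000) = -1.0000. V = [p*·13.3227 + (1−p*)·46.9827]/1.04 = 24.5795. B = V − Δ·S = 177.5795.
(1,1): S=190.4000. Δ = (V_up−V_dn)/(S_up−S_dn) = (0.0513−13.3227)/(213.2480−171.3600) = -0.3168. V = [p*·0.0513 + (1−p*)·13.3227]/1.04 = 4.6897. B = V − Δ·S = 65.0141.
(0,0): S=170.0000. Δ = (V_up−V_dn)/(S_up−S_dn) = (4.6897−24.5795)/(190.4000−153.0000) = -0.5318. V = [p*·4.6897 + (1−p*)·24.5795]/1.04 = 11.4638. B = V − Δ·S = 101.8721.
The time-0 hedge costs 11.4638, which is the no-arbitrage price.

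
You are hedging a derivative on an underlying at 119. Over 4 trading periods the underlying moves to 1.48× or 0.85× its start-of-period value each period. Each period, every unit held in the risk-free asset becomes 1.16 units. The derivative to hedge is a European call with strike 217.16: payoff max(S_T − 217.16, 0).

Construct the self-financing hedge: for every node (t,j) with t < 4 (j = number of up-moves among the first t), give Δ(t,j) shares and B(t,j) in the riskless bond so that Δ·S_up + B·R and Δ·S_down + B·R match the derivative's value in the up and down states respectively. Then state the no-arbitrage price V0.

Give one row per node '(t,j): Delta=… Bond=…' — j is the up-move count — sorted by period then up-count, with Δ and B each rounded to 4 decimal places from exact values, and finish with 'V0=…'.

(0,0): Delta=0.5966 Bond=-44.7369
(1,0): Delta=0.3127 Bond=-23.1782
(1,1): Delta=0.7649 Bond=-81.5377
(2,0): Delta=0.0000 Bond=0.0000
(2,1): Delta=0.4981 Bond=-54.6407
(2,2): Delta=0.9231 Bond=-135.8151
(3,0): Delta=0.0000 Bond=0.0000
(3,1): Delta=0.0000 Bond=0.0000
(3,2): Delta=0.7934 Bond=-128.8111
(3,3): Delta=1.0000 Bond=-187.2069
V0=26.2608

No-arbitrage ⇒ martingale measure with p* = (R−d)/(u−d) = 0.4921.
Terminal payoffs: V(4,0)=0.0000, V(4,1)=0.0000, V(4,2)=0.0000, V(4,3)=110.7473, V(4,4)=353.7844
Node (3,0) S=73.0809: V=(p*·0.0000+(1−p*)·0.0000)/1.16=0.0000; Δ=(0.0000−0.0000)/(108.1597−62.1187)=0.0000; B=V−Δ·S=0.0000
Node (3,1) S=127.2467: V=(p*·0.0000+(1−p*)·0.0000)/1.16=0.0000; Δ=(0.0000−0.0000)/(188.3251−108.1597)=0.0000; B=V−Δ·S=0.0000
Node (3,2) S=221.5590: V=(p*·110.7473+(1−p*)·0.0000)/1.16=46.9782; Δ=(110.7473−0.0000)/(327.9073−188.3251)=0.7934; B=V−Δ·S=-128.8111
Node (3,3) S=385.7732: V=(p*·353.7844+(1−p*)·110.7473)/1.16=198.5664; Δ=(353.7844−110.7473)/(570.9444−327.9073)=1.0000; B=V−Δ·S=-187.2069
Node (2,0) S=85.9775: V=(p*·0.0000+(1−p*)·0.0000)/1.16=0.0000; Δ=(0.0000−0.0000)/(127.2467−73.0809)=0.0000; B=V−Δ·S=0.0000
Node (2,1) S=149.7020: V=(p*·46.9782+(1−p*)·0.0000)/1.16=19.9278; Δ=(46.9782−0.0000)/(221.5590−127.2467)=0.4981; B=V−Δ·S=-54.6407
Node (2,2) S=260.6576: V=(p*·198.5664+(1−p*)·46.9782)/1.16=104.8010; Δ=(198.5664−46.9782)/(385.7732−221.5590)=0.9231; B=V−Δ·S=-135.8151
Node (1,0) S=101.1500: V=(p*·19.9278+(1−p*)·0.0000)/1.16=8.4532; Δ=(19.9278−0.0000)/(149.7020−85.9775)=0.3127; B=V−Δ·S=-23.1782
Node (1,1) S=176.1200: V=(p*·104.8010+(1−p*)·19.9278)/1.16=53.1817; Δ=(104.8010−19.9278)/(260.6576−149.7020)=0.7649; B=V−Δ·S=-81.5377
Node (0,0) S=119.0000: V=(p*·53.1817+(1−p*)·8.4532)/1.16=26.2608; Δ=(53.1817−8.4532)/(176.1200−101.1500)=0.5966; B=V−Δ·S=-44.7369
Each (Δ,B) replicates both successor values, so the strategy is self-financing and V0 is arbitrage-free.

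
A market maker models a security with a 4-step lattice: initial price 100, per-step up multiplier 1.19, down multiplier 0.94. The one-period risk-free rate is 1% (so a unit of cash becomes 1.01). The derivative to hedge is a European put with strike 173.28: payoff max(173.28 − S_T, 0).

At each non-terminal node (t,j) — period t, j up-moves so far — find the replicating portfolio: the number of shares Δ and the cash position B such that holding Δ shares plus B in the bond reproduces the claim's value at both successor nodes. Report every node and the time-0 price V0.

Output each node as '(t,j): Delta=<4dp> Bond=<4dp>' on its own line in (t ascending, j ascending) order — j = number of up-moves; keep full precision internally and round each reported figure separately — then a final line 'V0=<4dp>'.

The replicating-portfolio and risk-neutral prices coincide; use p* = (1.01−0.94)/(1.19−0.94) = 0.2800 for the latter.
Terminal values V(4,·): V(4,0)=95.2051, V(4,1)=74.4405, V(4,2)=48.1534, V(4,3)=14.8751, V(4,4)=0.0000
(3,0): S=83.0584. Δ = (V_up−V_dn)/(S_up−S_dn) = (74.4405−95.2051)/(98.8395−78.0749) = -1.0000. V = [p*·74.4405 + (1−p*)·95.2051]/1.01 = 88.5060. B = V − Δ·S = 171.5644.
(3,1): S=105.1484. Δ = (V_up−V_dn)/(S_up−S_dn) = (48.1534−74.4405)/(125.1266−98.8395) = -1.0000. V = [p*·48.1534 + (1−p*)·74.4405]/1.01 = 66.4160. B = V − Δ·S = 171.5644.
(3,2): S=133.1134. Δ = (V_up−V_dn)/(S_up−S_dn) = (14.8751−48.1534)/(158.4049−125.1266) = -1.0000. V = [p*·14.8751 + (1−p*)·48.1534]/1.01 = 38.4510. B = V − Δ·S = 171.5644.
(3,3): S=168.5159. Δ = (V_up−V_dn)/(S_up−S_dn) = (0.0000−14.8751)/(200.5339−158.4049) = -0.3531. V = [p*·0.0000 + (1−p*)·14.8751]/1.01 = 10.6040. B = V − Δ·S = 70.1042.
(2,0): S=88.3600. Δ = (V_up−V_dn)/(S_up−S_dn) = (66.4160−88.5060)/(105.1484−83.0584) = -1.0000. V = [p*·66.4160 + (1−p*)·88.5060]/1.01 = 81.5057. B = V − Δ·S = 169.8657.
(2,1): S=111.8600. Δ = (V_up−V_dn)/(S_up−S_dn) = (38.4510−66.4160)/(133.1134−105.1484) = -1.0000. V = [p*·38.4510 + (1−p*)·66.4160]/1.01 = 58.0057. B = V − Δ·S = 169.8657.
(2,2): S=141.6100. Δ = (V_up−V_dn)/(S_up−S_dn) = (10.6040−38.4510)/(168.5159−133.1134) = -0.7866. V = [p*·10.6040 + (1−p*)·38.4510]/1.01 = 30.3503. B = V − Δ·S = 141.7381.
(1,0): S=94.0000. Δ = (V_up−V_dn)/(S_up−S_dn) = (58.0057−81.5057)/(111.8600−88.3600) = -1.0000. V = [p*·58.0057 + (1−p*)·81.5057]/1.01 = 74.1839. B = V − Δ·S = 168.1839.
(1,1): S=119.0000. Δ = (V_up−V_dn)/(S_up−S_dn) = (30.3503−58.0057)/(141.6100−111.8600) = -0.9296. V = [p*·30.3503 + (1−p*)·58.0057]/1.01 = 49.7645. B = V − Δ·S = 160.3861.
(0,0): S=100.0000. Δ = (V_up−V_dn)/(S_up−S_dn) = (49.7645−74.1839)/(119.0000−94.0000) = -0.9768. V = [p*·49.7645 + (1−p*)·74.1839]/1.01 = 66.6797. B = V − Δ·S = 164.3569.
The time-0 hedge costs 66.6797, which is the no-arbitrage price.

(0,0): Delta=-0.9768 Bond=164.3569
(1,0): Delta=-1.0000 Bond=168.1839
(1,1): Delta=-0.9296 Bond=160.3861
(2,0): Delta=-1.0000 Bond=169.8657
(2,1): Delta=-1.0000 Bond=169.8657
(2,2): Delta=-0.7866 Bond=141.7381
(3,0): Delta=-1.0000 Bond=171.5644
(3,1): Delta=-1.0000 Bond=171.5644
(3,2): Delta=-1.0000 Bond=171.5644
(3,3): Delta=-0.3531 Bond=70.1042
V0=66.6797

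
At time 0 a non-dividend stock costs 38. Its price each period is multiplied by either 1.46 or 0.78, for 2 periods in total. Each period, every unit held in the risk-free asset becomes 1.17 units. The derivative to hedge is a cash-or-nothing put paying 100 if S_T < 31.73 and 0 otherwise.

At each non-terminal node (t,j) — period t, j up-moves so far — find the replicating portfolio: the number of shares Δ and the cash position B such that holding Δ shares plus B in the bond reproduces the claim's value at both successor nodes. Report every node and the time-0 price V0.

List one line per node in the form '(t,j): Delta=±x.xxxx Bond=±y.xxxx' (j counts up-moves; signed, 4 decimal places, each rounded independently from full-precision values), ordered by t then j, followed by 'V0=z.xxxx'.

(0,0): Delta=-1.4106 Bond=66.8900
(1,0): Delta=-4.9615 Bond=183.5093
(1,1): Delta=0.0000 Bond=0.0000
V0=13.2864

Since d<R<u, set p* = (R−d)/(u−d) = 0.5735; price each node as the discounted p*-expectation of its children.
Payoff layer (t=2): V(2,0)=100.0000, V(2,1)=0.0000, V(2,2)=0.0000
  t=1,j=0: stock 29.6400 → up 43.2744 (V=0.0000), down 23.1192 (V=100.0000). Price 36.4505; hedge Δ=-4.9615, bond B=183.5093.
  t=1,j=1: stock 55.4800 → up 81.0008 (V=0.0000), down 43.2744 (V=0.0000). Price 0.0000; hedge Δ=0.0000, bond B=0.0000.
  t=0,j=0: stock 38.0000 → up 55.4800 (V=0.0000), down 29.6400 (V=36.4505). Price 13.2864; hedge Δ=-1.4106, bond B=66.8900.
Each (Δ,B) replicates both successor values, so the strategy is self-financing and V0 is arbitrage-free.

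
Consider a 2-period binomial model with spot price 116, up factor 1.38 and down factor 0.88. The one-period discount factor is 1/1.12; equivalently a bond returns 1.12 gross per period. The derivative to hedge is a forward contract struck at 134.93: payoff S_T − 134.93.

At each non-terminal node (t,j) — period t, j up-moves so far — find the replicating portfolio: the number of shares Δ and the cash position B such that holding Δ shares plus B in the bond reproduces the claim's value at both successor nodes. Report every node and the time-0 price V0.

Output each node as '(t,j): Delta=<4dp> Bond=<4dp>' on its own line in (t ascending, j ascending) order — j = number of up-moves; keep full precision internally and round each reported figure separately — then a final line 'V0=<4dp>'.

(0,0): Delta=1.0000 Bond=-107.5654
(1,0): Delta=1.0000 Bond=-120.4732
(1,1): Delta=1.0000 Bond=-120.4732
V0=8.4346

No-arbitrage ⇒ martingale measure with p* = (R−d)/(u−d) = 0.4800.
At expiry t=2: V(2,0)=-45.0996, V(2,1)=5.9404, V(2,2)=85.9804
(1,0): S=102.0800. Δ = (V_up−V_dn)/(S_up−S_dn) = (5.9404−-45.0996)/(140.8704−89.8304) = 1.0000. V = [p*·5.9404 + (1−p*)·-45.0996]/1.12 = -18.3932. B = V − Δ·S = -120.4732.
(1,1): S=160.0800. Δ = (V_up−V_dn)/(S_up−S_dn) = (85.9804−5.9404)/(220.9104−140.8704) = 1.0000. V = [p*·85.9804 + (1−p*)·5.9404]/1.12 = 39.6068. B = V − Δ·S = -120.4732.
(0,0): S=116.0000. Δ = (V_up−V_dn)/(S_up−S_dn) = (39.6068−-18.3932)/(160.0800−102.0800) = 1.0000. V = [p*·39.6068 + (1−p*)·-18.3932]/1.12 = 8.4346. B = V − Δ·S = -107.5654.
Self-financing check: at every node Δ·S+B equals the discounted successor values.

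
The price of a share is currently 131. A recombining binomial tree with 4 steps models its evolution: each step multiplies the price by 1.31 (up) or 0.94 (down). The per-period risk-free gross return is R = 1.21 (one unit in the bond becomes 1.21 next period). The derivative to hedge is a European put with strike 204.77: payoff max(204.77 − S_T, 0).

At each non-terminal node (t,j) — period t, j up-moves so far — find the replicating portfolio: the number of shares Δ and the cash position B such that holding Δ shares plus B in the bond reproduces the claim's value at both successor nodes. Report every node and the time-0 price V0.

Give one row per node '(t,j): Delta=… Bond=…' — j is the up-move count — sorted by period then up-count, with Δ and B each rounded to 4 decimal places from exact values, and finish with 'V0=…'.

The replicating-portfolio and risk-neutral prices coincide; use p* = (1.21−0.94)/(1.31−0.94) = 0.7297 for the latter.
At expiry t=4: V(4,0)=102.4919, V(4,1)=62.2335, V(4,2)=6.1287, V(4,3)=0.0000, V(4,4)=0.0000
Node (3,0) S=108.8065: V=(p*·62.2335+(1−p*)·102.4919)/1.21=60.4249; Δ=(62.2335−102.4919)/(142.5365−102.2781)=-1.0000; B=V−Δ·S=169.2314
Node (3,1) S=151.6346: V=(p*·6.1287+(1−p*)·62.2335)/1.21=17.5968; Δ=(6.1287−62.2335)/(198.6413−142.5365)=-1.0000; B=V−Δ·S=169.2314
Node (3,2) S=211.3206: V=(p*·0.0000+(1−p*)·6.1287)/1.21=1.3689; Δ=(0.0000−6.1287)/(276.8299−198.6413)=-0.0784; B=V−Δ·S=17.9329
Node (3,3) S=294.4999: V=(p*·0.0000+(1−p*)·0.0000)/1.21=0.0000; Δ=(0.0000−0.0000)/(385.7949−276.8299)=0.0000; B=V−Δ·S=0.0000
Node (2,0) S=115.7516: V=(p*·17.5968+(1−p*)·60.4249)/1.21=24.1091; Δ=(17.5968−60.4249)/(151.6346−108.8065)=-1.0000; B=V−Δ·S=139.8607
Node (2,1) S=161.3134: V=(p*·1.3689+(1−p*)·17.5968)/1.21=4.7561; Δ=(1.3689−17.5968)/(211.3206−151.6346)=-0.2719; B=V−Δ·S=48.6152
Node (2,2) S=224.8091: V=(p*·0.0000+(1−p*)·1.3689)/1.21=0.3058; Δ=(0.0000−1.3689)/(294.4999−211.3206)=-0.0165; B=V−Δ·S=4.0056
Node (1,0) S=123.1400: V=(p*·4.7561+(1−p*)·24.1091)/1.21=8.2534; Δ=(4.7561−24.1091)/(161.3134−115.7516)=-0.4248; B=V−Δ·S=60.5588
Node (1,1) S=171.6100: V=(p*·0.3058+(1−p*)·4.7561)/1.21=1.2467; Δ=(0.3058−4.7561)/(224.8091−161.3134)=-0.0701; B=V−Δ·S=13.2746
Node (0,0) S=131.0000: V=(p*·1.2467+(1−p*)·8.2534)/1.21=2.5954; Δ=(1.2467−8.2534)/(171.6100−123.1400)=-0.1446; B=V−Δ·S=21.5323
Check: Δ(0,0)·S0 + B(0,0) = 2.5954 = V0.

(0,0): Delta=-0.1446 Bond=21.5323
(1,0): Delta=-0.4248 Bond=60.5588
(1,1): Delta=-0.0701 Bond=13.2746
(2,0): Delta=-1.0000 Bond=139.8607
(2,1): Delta=-0.2719 Bond=48.6152
(2,2): Delta=-0.0165 Bond=4.0056
(3,0): Delta=-1.0000 Bond=169.2314
(3,1): Delta=-1.0000 Bond=169.2314
(3,2): Delta=-0.0784 Bond=17.9329
(3,3): Delta=0.0000 Bond=0.0000
V0=2.5954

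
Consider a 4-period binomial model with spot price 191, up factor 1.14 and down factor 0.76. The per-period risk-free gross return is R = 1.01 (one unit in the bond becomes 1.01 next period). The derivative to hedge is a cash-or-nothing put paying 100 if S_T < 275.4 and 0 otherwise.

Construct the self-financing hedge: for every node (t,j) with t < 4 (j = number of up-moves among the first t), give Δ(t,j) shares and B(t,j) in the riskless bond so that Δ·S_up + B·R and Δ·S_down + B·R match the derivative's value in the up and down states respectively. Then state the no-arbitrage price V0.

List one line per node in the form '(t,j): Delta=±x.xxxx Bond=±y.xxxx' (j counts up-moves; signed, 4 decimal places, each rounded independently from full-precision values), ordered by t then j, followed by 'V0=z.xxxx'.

(0,0): Delta=-0.3808 Bond=150.8266
(1,0): Delta=0.0000 Bond=97.0590
(1,1): Delta=-0.5128 Bond=181.0782
(2,0): Delta=0.0000 Bond=98.0296
(2,1): Delta=0.0000 Bond=98.0296
(2,2): Delta=-0.6906 Bond=227.0159
(3,0): Delta=0.0000 Bond=99.0099
(3,1): Delta=0.0000 Bond=99.0099
(3,2): Delta=0.0000 Bond=99.0099
(3,3): Delta=-0.9300 Bond=297.0297
V0=78.0952

Risk-neutral probability p* = (R−d)/(u−d) = (1.01−0.76)/(1.14−0.76) = 0.6579.
Terminal values V(4,·): V(4,0)=100.0000, V(4,1)=100.0000, V(4,2)=100.0000, V(4,3)=100.0000, V(4,4)=0.0000
(3,0): S=83.8444. Δ = (V_up−V_dn)/(S_up−S_dn) = (100.0000−100.0000)/(95.5826−63.7218) = 0.0000. V = [p*·100.0000 + (1−p*)·100.0000]/1.01 = 99.0099. B = V − Δ·S = 99.0099.
(3,1): S=125.7666. Δ = (V_up−V_dn)/(S_up−S_dn) = (100.0000−100.0000)/(143.3740−95.5826) = 0.0000. V = [p*·100.0000 + (1−p*)·100.0000]/1.01 = 99.0099. B = V − Δ·S = 99.0099.
(3,2): S=188.6499. Δ = (V_up−V_dn)/(S_up−S_dn) = (100.0000−100.0000)/(215.0609−143.3740) = 0.0000. V = [p*·100.0000 + (1−p*)·100.0000]/1.01 = 99.0099. B = V − Δ·S = 99.0099.
(3,3): S=282.9749. Δ = (V_up−V_dn)/(S_up−S_dn) = (0.0000−100.0000)/(322.5914−215.0609) = -0.9300. V = [p*·0.0000 + (1−p*)·100.0000]/1.01 = 33.8718. B = V − Δ·S = 297.0297.
(2,0): S=110.3216. Δ = (V_up−V_dn)/(S_up−S_dn) = (99.0099−99.0099)/(125.7666−83.8444) = 0.0000. V = [p*·99.0099 + (1−p*)·99.0099]/1.01 = 98.0296. B = V − Δ·S = 98.0296.
(2,1): S=165.4824. Δ = (V_up−V_dn)/(S_up−S_dn) = (99.0099−99.0099)/(188.6499−125.7666) = 0.0000. V = [p*·99.0099 + (1−p*)·99.0099]/1.01 = 98.0296. B = V − Δ·S = 98.0296.
(2,2): S=248.2236. Δ = (V_up−V_dn)/(S_up−S_dn) = (33.8718−99.0099)/(282.9749−188.6499) = -0.6906. V = [p*·33.8718 + (1−p*)·99.0099]/1.01 = 55.5999. B = V − Δ·S = 227.0159.
(1,0): S=145.1600. Δ = (V_up−V_dn)/(S_up−S_dn) = (98.0296−98.0296)/(165.4824−110.3216) = 0.0000. V = [p*·98.0296 + (1−p*)·98.0296]/1.01 = 97.0590. B = V − Δ·S = 97.0590.
(1,1): S=217.7400. Δ = (V_up−V_dn)/(S_up−S_dn) = (55.5999−98.0296)/(248.2236−165.4824) = -0.5128. V = [p*·55.5999 + (1−p*)·98.0296]/1.01 = 69.4211. B = V − Δ·S = 181.0782.
(0,0): S=191.0000. Δ = (V_up−V_dn)/(S_up−S_dn) = (69.4211−97.0590)/(217.7400−145.1600) = -0.3808. V = [p*·69.4211 + (1−p*)·97.0590]/1.01 = 78.0952. B = V − Δ·S = 150.8266.
Check: Δ(0,0)·S0 + B(0,0) = 78.0952 = V0.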